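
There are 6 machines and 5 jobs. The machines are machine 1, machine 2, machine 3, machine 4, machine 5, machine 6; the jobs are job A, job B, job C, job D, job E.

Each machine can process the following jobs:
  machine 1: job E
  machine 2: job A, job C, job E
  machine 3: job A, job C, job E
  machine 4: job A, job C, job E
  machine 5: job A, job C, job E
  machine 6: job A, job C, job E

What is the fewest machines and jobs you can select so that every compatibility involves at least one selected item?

3

The 3 edges machine 1–job E, machine 2–job C, machine 3–job A form a matching, so any vertex cover needs at least 3 vertices (one per matched edge).
Conversely {job A, job C, job E} meets every edge and has exactly 3 vertices, so 3 is optimal.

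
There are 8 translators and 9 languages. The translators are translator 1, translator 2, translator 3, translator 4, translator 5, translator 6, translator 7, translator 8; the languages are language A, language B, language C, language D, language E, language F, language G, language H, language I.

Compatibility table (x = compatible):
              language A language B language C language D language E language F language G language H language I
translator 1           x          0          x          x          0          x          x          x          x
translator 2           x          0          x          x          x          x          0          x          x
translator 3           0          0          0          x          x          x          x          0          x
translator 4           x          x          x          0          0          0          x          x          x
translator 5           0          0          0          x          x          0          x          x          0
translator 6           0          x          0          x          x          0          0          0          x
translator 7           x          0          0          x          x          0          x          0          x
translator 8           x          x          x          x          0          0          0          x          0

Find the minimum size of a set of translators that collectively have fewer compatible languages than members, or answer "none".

A matching saturating every translator exists, for instance translator 1→language F, translator 2→language A, translator 3→language I, translator 4→language C, translator 5→language H, translator 6→language B, translator 7→language G, translator 8→language D.
By Hall's marriage theorem, this means |N(S)| ≥ |S| for every subset S, so no violating subset exists.

none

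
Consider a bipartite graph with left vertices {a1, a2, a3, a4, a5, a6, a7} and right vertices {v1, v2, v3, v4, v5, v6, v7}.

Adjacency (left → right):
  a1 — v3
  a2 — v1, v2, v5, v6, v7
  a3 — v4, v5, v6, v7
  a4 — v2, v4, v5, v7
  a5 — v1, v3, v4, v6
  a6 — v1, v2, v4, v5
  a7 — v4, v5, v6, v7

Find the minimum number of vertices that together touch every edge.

{a1, a2, a3, a4, a5, a6, a7} is a vertex cover of size 7: every edge has an endpoint in this set.
No smaller cover exists because a1–v3, a2–v2, a3–v7, a4–v5, a5–v4, a6–v1, a7–v6 is a matching of size 7, and a cover must include an endpoint of each of these disjoint edges (König's theorem).

7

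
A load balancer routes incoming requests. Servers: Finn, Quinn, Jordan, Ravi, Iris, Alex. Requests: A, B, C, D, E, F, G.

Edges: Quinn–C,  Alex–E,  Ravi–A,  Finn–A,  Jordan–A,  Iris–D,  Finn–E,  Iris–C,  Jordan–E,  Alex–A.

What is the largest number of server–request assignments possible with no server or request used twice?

4

For example, pair Finn–A, Quinn–C, Jordan–E, Iris–D.
The set {Finn, Jordan, Ravi, Alex} has only 2 neighbours ({A, E}), so by Hall's theorem at most 4 of the 6 servers can be matched.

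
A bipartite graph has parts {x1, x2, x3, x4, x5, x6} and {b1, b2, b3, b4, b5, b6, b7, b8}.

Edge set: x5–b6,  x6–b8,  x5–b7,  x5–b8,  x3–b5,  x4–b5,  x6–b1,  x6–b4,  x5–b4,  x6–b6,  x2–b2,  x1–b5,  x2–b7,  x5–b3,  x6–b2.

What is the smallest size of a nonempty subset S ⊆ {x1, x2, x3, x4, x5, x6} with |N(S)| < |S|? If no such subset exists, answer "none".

2

Take S = {x1, x3}. Its neighbourhood is {b5}, so |N(S)| = 1 < |S| = 2.
No single vertex violates Hall's condition since each has at least one neighbour, so 2 is the minimum.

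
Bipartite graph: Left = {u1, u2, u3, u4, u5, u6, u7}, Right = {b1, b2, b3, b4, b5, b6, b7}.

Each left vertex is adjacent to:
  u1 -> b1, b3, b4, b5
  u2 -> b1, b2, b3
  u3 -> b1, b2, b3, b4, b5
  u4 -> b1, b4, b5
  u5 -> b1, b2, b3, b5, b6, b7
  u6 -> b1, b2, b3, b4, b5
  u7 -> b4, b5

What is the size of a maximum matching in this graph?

6

One maximum matching: u1-b3, u2-b2, u3-b5, u4-b4, u5-b7, u6-b1.
The set {u1, u2, u3, u4, u6, u7} has only 5 neighbours ({b1, b2, b3, b4, b5}), so by Hall's theorem at most 6 of the 7 left vertices can be matched.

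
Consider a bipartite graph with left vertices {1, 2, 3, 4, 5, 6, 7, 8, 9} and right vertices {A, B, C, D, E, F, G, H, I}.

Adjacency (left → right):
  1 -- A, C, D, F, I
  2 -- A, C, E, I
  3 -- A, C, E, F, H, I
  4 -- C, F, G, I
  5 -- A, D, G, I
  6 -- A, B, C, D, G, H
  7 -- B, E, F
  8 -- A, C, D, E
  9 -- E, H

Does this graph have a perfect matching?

For example, pair 1-A, 2-I, 3-H, 4-F, 5-D, 6-G, 7-B, 8-C, 9-E.
All 9 left vertices are covered.

Yes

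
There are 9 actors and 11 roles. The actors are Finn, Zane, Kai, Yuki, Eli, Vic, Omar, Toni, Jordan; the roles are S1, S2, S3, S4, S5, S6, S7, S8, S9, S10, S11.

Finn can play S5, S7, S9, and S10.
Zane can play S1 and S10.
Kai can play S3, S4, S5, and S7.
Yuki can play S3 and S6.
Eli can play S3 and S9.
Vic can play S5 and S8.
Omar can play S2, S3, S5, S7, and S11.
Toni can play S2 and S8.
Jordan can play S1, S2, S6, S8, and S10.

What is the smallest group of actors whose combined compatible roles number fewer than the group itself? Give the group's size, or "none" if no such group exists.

none

A matching saturating every actor exists, for instance Finn→S10, Zane→S1, Kai→S4, Yuki→S6, Eli→S9, Vic→S5, Omar→S7, Toni→S8, Jordan→S2.
By Hall's marriage theorem, this means |N(S)| ≥ |S| for every subset S, so no violating subset exists.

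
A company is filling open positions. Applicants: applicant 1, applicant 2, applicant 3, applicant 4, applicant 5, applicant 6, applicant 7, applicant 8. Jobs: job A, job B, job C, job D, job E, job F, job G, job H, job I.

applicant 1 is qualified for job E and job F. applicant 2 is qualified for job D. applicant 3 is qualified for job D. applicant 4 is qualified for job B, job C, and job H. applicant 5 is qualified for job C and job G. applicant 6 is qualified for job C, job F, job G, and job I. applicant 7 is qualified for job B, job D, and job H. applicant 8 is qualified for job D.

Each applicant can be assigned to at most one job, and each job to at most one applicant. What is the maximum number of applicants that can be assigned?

6

One maximum matching: applicant 1→job E, applicant 2→job D, applicant 4→job B, applicant 5→job G, applicant 6→job F, applicant 7→job H.
The set {applicant 2, applicant 3, applicant 8} has only 1 neighbour ({job D}), so by Hall's theorem at most 6 of the 8 applicants can be matched.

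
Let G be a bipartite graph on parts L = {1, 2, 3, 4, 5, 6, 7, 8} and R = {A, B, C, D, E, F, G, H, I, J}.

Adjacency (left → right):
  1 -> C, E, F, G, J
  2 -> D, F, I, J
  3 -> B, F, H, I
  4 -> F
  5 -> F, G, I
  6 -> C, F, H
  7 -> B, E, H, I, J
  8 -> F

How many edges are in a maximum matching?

7

A valid assignment of size 7: 1–G, 2–D, 3–B, 4–F, 5–I, 6–C, 7–J.
The set {4, 8} has only 1 neighbour ({F}), so by Hall's theorem at most 7 of the 8 left vertices can be matched.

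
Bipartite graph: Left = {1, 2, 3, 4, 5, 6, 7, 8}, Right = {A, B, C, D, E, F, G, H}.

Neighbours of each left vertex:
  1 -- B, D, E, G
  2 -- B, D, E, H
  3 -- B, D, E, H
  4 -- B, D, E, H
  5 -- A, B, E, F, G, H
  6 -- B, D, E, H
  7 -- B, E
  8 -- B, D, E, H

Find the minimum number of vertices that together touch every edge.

{1, 5, B, D, E, H} is a vertex cover of size 6: every edge has an endpoint in this set.
No smaller cover exists because 1–G, 2–H, 3–D, 4–E, 5–A, 6–B is a matching of size 6, and a cover must include an endpoint of each of these disjoint edges (König's theorem).

6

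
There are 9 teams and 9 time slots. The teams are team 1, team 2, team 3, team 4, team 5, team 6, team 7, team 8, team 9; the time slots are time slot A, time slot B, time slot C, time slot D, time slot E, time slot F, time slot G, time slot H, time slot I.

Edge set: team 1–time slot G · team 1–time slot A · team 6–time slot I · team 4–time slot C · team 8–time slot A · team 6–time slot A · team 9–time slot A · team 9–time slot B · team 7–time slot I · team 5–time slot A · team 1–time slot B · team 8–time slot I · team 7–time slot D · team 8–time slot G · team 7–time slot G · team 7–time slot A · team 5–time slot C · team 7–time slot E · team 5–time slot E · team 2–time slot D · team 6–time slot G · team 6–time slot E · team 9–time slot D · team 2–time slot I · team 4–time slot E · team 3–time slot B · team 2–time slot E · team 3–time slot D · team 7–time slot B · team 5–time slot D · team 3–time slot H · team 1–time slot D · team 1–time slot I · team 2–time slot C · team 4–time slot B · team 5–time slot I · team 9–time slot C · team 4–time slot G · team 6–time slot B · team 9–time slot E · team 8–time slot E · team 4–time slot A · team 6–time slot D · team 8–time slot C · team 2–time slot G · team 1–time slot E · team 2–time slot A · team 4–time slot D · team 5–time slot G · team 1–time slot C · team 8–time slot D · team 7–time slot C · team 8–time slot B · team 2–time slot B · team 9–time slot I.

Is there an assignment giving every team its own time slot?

No

The set {team 1, team 2, team 4, team 5, team 6, team 7, team 8, team 9} has only 7 neighbours ({time slot A, time slot B, time slot C, time slot D, time slot E, time slot G, time slot I}), so by Hall's theorem at most 8 of the 9 teams can be matched.
Hence no matching covers every team.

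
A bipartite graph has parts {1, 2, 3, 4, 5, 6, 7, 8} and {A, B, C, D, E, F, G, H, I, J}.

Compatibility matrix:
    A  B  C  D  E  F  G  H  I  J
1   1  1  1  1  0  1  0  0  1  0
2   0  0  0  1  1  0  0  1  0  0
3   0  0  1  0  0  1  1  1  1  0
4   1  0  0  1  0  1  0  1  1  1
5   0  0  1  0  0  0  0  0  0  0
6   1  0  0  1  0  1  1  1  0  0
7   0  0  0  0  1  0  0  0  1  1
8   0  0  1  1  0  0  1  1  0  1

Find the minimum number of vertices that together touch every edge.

A maximum matching has 8 edges (e.g. 1–B, 2–D, 3–H, 4–A, 5–C, 6–G, 7–E, 8–J).
By König's theorem the minimum vertex cover has the same size. One such cover is {1, 2, 3, 4, 5, 6, 7, 8}.

8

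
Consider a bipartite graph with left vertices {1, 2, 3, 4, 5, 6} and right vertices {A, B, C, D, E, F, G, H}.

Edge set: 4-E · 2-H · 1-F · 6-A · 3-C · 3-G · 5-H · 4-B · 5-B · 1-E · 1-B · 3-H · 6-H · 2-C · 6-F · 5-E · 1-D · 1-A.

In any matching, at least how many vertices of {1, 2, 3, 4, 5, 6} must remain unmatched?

For example, pair 1→A, 2→H, 3→C, 4→E, 5→B, 6→F.
All 6 left vertices are matched, so no larger matching exists.
That matches 6 of the 6, leaving 0 unmatched; no matching can do better.

0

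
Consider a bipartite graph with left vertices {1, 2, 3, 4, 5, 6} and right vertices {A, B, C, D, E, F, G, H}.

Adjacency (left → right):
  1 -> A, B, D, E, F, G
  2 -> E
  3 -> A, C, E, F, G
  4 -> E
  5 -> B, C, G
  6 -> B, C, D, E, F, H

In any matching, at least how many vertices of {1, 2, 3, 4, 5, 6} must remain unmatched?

1

One maximum matching: 1→A, 2→E, 3→G, 5→B, 6→H.
The set {2, 4} has only 1 neighbour ({E}), so by Hall's theorem at most 5 of the 6 left vertices can be matched.
That matches 5 of the 6, leaving 1 unmatched; no matching can do better.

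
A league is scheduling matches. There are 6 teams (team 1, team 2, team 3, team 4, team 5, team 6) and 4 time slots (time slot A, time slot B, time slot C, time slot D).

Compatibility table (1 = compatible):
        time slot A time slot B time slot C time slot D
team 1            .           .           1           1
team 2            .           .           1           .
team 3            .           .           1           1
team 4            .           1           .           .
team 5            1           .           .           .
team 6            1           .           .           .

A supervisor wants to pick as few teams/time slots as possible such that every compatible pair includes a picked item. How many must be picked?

4

{team 4, time slot A, time slot C, time slot D} is a vertex cover of size 4: every edge has an endpoint in this set.
No smaller cover exists because team 1–time slot D, team 2–time slot C, team 4–time slot B, team 5–time slot A is a matching of size 4, and a cover must include an endpoint of each of these disjoint edges (König's theorem).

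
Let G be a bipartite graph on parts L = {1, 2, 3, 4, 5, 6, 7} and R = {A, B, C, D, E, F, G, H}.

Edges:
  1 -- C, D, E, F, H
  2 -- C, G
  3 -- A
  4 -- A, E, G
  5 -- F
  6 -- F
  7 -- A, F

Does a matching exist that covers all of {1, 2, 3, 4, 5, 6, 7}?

No

The set {3, 5, 6, 7} has only 2 neighbours ({A, F}), so by Hall's theorem at most 5 of the 7 left vertices can be matched.
Hence no matching covers every left vertex.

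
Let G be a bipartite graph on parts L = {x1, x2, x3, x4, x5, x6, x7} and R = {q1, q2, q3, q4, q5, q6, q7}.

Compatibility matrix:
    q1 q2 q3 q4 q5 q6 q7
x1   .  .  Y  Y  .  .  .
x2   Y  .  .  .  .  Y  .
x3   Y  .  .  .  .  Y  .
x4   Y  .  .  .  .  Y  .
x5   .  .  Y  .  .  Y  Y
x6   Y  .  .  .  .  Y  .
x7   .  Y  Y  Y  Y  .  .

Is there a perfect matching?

The set {x2, x3, x4, x6} has only 2 neighbours ({q1, q6}), so by Hall's theorem at most 5 of the 7 left vertices can be matched.
Hence no matching covers every left vertex.

No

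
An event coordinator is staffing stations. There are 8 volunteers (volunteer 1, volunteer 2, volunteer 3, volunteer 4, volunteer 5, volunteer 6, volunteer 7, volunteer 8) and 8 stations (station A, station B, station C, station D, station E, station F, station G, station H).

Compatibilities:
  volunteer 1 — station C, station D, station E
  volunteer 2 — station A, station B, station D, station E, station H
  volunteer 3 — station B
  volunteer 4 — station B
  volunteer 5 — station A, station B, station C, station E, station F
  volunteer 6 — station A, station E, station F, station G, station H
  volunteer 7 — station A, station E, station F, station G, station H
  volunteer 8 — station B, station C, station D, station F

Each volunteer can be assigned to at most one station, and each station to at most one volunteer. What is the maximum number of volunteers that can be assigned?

7

For example, pair volunteer 1→station C, volunteer 2→station H, volunteer 3→station B, volunteer 5→station F, volunteer 6→station A, volunteer 7→station G, volunteer 8→station D.
The set {volunteer 3, volunteer 4} has only 1 neighbour ({station B}), so by Hall's theorem at most 7 of the 8 volunteers can be matched.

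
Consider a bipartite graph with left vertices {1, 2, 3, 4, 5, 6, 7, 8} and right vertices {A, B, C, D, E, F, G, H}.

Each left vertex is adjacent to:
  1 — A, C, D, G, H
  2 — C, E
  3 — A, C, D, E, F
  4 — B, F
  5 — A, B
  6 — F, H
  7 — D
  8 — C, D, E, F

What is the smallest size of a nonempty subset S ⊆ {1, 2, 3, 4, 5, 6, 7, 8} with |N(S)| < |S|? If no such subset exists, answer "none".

A matching saturating every left vertex exists, for instance 1→G, 2→C, 3→A, 4→F, 5→B, 6→H, 7→D, 8→E.
By Hall's marriage theorem, this means |N(S)| ≥ |S| for every subset S, so no violating subset exists.

none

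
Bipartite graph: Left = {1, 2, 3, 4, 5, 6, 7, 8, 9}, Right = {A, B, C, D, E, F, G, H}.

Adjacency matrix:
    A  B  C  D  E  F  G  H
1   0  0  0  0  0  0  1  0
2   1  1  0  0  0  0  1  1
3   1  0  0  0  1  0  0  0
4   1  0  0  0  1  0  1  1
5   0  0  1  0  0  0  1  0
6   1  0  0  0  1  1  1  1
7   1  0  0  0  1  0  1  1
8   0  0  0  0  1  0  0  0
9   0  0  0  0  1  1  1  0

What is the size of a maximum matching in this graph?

7

One maximum matching: 1-G, 2-B, 3-A, 4-H, 5-C, 6-F, 7-E.
The set {1, 3, 4, 6, 7, 8, 9} has only 5 neighbours ({A, E, F, G, H}), so by Hall's theorem at most 7 of the 9 left vertices can be matched.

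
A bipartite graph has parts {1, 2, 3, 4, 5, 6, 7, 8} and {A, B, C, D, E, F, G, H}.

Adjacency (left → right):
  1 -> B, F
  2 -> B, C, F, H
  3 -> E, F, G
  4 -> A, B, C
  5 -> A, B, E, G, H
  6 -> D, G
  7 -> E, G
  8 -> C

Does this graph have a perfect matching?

Yes

One maximum matching: 1–F, 2–B, 3–G, 4–A, 5–H, 6–D, 7–E, 8–C.
All 8 left vertices are covered.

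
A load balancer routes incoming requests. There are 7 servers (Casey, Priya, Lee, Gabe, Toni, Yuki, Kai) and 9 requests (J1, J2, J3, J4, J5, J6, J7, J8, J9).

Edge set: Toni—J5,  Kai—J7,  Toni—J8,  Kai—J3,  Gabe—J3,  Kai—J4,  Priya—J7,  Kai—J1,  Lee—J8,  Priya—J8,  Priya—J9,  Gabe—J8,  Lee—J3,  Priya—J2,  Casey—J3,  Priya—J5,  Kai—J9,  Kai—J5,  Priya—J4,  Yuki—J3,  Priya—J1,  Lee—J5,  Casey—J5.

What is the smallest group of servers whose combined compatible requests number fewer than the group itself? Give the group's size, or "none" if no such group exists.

4

Take S = {Casey, Lee, Gabe, Toni}. Its neighbourhood is {J3, J5, J8}, so |N(S)| = 3 < |S| = 4.
Every subset of size less than 4 has at least as many neighbours as members, so 4 is the minimum.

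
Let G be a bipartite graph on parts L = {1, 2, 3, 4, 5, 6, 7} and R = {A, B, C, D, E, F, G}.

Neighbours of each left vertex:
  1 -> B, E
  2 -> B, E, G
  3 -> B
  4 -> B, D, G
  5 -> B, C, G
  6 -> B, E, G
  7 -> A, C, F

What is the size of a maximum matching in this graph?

For example, pair 1–E, 2–G, 3–B, 4–D, 5–C, 7–F.
The set {1, 2, 3, 6} has only 3 neighbours ({B, E, G}), so by Hall's theorem at most 6 of the 7 left vertices can be matched.

6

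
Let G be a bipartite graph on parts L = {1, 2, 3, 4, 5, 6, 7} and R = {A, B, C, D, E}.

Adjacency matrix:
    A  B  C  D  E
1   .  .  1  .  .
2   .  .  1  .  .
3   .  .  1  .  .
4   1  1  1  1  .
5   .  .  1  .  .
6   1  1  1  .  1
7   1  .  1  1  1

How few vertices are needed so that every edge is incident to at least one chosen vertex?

4

The 4 edges 1–C, 4–D, 6–B, 7–E form a matching, so any vertex cover needs at least 4 vertices (one per matched edge).
Conversely {4, 6, 7, C} meets every edge and has exactly 4 vertices, so 4 is optimal.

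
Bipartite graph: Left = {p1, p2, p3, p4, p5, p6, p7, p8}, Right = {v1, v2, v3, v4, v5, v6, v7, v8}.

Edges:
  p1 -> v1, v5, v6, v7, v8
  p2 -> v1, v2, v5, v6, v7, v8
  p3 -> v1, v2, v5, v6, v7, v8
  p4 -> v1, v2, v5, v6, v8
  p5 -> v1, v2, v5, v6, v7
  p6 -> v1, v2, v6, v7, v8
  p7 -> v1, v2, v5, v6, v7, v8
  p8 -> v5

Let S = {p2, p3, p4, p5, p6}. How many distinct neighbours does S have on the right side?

6

The union of neighbours of {p2, p3, p4, p5, p6} is {v1, v2, v5, v6, v7, v8}, which has 6 elements.
Since |N(S)| = 6 ≥ |S| = 5, Hall's condition holds for this subset.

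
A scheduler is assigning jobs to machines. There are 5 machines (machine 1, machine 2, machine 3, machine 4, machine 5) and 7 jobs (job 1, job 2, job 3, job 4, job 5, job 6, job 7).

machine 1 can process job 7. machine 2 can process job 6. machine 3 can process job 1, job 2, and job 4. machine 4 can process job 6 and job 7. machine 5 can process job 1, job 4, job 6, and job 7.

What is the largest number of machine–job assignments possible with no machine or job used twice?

4

A valid assignment of size 4: machine 1–job 7, machine 2–job 6, machine 3–job 2, machine 5–job 1.
The set {machine 1, machine 2, machine 4} has only 2 neighbours ({job 6, job 7}), so by Hall's theorem at most 4 of the 5 machines can be matched.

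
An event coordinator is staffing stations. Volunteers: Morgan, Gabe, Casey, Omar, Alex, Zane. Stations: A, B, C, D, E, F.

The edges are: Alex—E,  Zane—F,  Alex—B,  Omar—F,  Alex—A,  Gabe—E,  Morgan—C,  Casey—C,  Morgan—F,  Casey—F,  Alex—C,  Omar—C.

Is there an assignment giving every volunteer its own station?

No

The set {Morgan, Casey, Omar, Zane} has only 2 neighbours ({C, F}), so by Hall's theorem at most 4 of the 6 volunteers can be matched.
Hence no matching covers every volunteer.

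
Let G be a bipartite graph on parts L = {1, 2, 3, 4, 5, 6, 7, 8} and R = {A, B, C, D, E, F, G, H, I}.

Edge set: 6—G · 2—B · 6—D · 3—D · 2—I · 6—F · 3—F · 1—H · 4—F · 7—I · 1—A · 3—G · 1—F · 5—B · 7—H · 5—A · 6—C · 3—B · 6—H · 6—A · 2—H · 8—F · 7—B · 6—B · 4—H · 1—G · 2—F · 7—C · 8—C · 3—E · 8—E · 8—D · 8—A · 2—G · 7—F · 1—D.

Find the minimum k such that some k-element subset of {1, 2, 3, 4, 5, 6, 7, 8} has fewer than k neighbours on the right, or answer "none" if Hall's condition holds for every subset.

A matching saturating every left vertex exists, for instance 1→D, 2→H, 3→E, 4→F, 5→B, 6→G, 7→I, 8→A.
By Hall's marriage theorem, this means |N(S)| ≥ |S| for every subset S, so no violating subset exists.

none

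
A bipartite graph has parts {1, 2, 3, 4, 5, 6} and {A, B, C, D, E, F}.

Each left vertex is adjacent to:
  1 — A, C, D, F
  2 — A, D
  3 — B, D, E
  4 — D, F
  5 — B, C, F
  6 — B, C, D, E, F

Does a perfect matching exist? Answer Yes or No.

For example, pair 1-C, 2-A, 3-B, 4-D, 5-F, 6-E.
Every left vertex is matched, so this is a perfect matching.

Yes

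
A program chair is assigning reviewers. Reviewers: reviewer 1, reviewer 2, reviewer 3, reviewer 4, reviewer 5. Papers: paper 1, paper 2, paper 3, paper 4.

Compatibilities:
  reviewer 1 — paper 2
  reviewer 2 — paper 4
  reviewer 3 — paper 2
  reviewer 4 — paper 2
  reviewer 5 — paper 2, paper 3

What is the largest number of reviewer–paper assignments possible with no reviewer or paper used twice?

3

For example, pair reviewer 1→paper 2, reviewer 2→paper 4, reviewer 5→paper 3.
The set {reviewer 1, reviewer 3, reviewer 4} has only 1 neighbour ({paper 2}), so by Hall's theorem at most 3 of the 5 reviewers can be matched.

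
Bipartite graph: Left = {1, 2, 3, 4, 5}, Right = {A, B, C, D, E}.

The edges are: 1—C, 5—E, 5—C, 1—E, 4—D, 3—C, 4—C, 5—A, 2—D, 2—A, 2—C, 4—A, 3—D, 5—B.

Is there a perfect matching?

Yes

A valid assignment of size 5: 1-E, 2-A, 3-D, 4-C, 5-B.
All 5 left vertices are covered.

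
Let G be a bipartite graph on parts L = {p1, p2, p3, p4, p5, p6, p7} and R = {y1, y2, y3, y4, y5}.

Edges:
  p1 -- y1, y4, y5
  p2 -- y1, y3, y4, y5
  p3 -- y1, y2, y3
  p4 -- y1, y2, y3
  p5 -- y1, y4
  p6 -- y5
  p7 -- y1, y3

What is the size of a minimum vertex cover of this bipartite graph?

5

The 5 edges p1–y5, p2–y4, p3–y3, p4–y2, p5–y1 form a matching, so any vertex cover needs at least 5 vertices (one per matched edge).
Conversely {y1, y2, y3, y4, y5} meets every edge and has exactly 5 vertices, so 5 is optimal.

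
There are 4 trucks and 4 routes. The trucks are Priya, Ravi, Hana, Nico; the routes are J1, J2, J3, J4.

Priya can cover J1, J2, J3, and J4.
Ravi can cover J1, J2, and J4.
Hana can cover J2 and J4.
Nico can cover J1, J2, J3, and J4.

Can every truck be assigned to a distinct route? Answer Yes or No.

Yes

One maximum matching: Priya–J1, Ravi–J4, Hana–J2, Nico–J3.
Every truck is matched, so this is a perfect matching.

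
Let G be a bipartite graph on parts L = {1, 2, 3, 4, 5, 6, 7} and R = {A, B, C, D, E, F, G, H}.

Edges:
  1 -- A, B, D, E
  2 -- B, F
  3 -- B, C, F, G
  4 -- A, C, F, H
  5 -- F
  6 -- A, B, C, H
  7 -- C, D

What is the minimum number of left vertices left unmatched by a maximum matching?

0

One maximum matching: 1→E, 2→B, 3→G, 4→A, 5→F, 6→H, 7→C.
This saturates every left vertex, so 7 is the maximum.
That matches 7 of the 7, leaving 0 unmatched; no matching can do better.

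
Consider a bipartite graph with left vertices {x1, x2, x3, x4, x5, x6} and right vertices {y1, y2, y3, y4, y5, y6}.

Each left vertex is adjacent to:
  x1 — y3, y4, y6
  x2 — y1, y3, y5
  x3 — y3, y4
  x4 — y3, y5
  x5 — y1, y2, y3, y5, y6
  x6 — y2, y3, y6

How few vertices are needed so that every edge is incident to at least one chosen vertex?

6

{x1, x2, x3, x4, x5, x6} is a vertex cover of size 6: every edge has an endpoint in this set.
No smaller cover exists because x1–y6, x2–y1, x3–y4, x4–y5, x5–y2, x6–y3 is a matching of size 6, and a cover must include an endpoint of each of these disjoint edges (König's theorem).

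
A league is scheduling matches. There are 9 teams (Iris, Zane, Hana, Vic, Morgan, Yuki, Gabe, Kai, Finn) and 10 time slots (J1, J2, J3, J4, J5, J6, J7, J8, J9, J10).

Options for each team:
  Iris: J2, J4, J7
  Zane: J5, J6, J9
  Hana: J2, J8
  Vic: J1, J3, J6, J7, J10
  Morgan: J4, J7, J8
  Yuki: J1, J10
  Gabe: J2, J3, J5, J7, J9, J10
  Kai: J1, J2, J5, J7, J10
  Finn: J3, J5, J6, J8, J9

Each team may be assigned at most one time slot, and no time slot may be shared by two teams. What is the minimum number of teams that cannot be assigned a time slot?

A valid assignment of size 9: Iris–J4, Zane–J5, Hana–J2, Vic–J7, Morgan–J8, Yuki–J1, Gabe–J9, Kai–J10, Finn–J6.
This saturates every team, so 9 is the maximum.
That matches 9 of the 9, leaving 0 unmatched; no matching can do better.

0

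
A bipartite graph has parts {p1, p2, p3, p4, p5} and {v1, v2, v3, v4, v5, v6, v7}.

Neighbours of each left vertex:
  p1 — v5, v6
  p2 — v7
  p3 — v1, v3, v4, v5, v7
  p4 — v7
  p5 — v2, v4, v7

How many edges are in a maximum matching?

4

A valid assignment of size 4: p1–v6, p2–v7, p3–v3, p5–v2.
The set {p2, p4} has only 1 neighbour ({v7}), so by Hall's theorem at most 4 of the 5 left vertices can be matched.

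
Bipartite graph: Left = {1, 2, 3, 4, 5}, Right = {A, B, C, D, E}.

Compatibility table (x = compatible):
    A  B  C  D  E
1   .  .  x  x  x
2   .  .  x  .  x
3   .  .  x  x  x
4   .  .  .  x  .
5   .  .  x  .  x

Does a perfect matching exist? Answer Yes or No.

The set {1, 2, 3, 4, 5} has only 3 neighbours ({C, D, E}), so by Hall's theorem at most 3 of the 5 left vertices can be matched.
Hence no matching covers every left vertex.

No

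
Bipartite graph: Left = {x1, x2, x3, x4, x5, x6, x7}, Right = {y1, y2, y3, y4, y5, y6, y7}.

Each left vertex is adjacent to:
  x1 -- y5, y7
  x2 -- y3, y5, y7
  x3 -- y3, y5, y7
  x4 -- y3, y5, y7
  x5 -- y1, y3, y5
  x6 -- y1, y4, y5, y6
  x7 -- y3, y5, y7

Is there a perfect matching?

No

The set {x1, x2, x3, x4, x7} has only 3 neighbours ({y3, y5, y7}), so by Hall's theorem at most 5 of the 7 left vertices can be matched.
Hence no matching covers every left vertex.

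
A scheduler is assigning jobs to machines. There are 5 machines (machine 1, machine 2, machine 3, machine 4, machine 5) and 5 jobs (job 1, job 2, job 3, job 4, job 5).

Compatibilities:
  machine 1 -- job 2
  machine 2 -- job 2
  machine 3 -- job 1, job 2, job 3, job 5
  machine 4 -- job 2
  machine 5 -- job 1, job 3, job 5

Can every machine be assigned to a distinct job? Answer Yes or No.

The set {machine 1, machine 2, machine 4} has only 1 neighbour ({job 2}), so by Hall's theorem at most 3 of the 5 machines can be matched.
Hence no matching covers every machine.

No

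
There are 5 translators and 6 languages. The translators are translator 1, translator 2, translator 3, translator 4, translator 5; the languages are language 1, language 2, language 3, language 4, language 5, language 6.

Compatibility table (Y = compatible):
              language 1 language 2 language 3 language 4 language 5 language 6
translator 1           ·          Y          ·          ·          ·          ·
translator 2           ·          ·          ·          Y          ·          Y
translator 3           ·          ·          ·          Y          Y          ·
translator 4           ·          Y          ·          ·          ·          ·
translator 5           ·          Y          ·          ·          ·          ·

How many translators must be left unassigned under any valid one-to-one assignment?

2

One maximum matching: translator 1→language 2, translator 2→language 6, translator 3→language 4.
The set {translator 1, translator 4, translator 5} has only 1 neighbour ({language 2}), so by Hall's theorem at most 3 of the 5 translators can be matched.
That matches 3 of the 5, leaving 2 unmatched; no matching can do better.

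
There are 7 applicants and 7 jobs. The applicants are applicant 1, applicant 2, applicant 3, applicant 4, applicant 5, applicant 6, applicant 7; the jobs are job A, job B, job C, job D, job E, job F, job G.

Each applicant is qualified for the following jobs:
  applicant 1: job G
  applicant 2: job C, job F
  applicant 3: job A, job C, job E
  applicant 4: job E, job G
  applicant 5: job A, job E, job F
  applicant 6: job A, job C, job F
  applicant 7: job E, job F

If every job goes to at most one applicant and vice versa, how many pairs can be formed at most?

5

For example, pair applicant 1-job G, applicant 2-job F, applicant 3-job C, applicant 4-job E, applicant 5-job A.
The set {applicant 1, applicant 2, applicant 3, applicant 4, applicant 5, applicant 6, applicant 7} has only 5 neighbours ({job A, job C, job E, job F, job G}), so by Hall's theorem at most 5 of the 7 applicants can be matched.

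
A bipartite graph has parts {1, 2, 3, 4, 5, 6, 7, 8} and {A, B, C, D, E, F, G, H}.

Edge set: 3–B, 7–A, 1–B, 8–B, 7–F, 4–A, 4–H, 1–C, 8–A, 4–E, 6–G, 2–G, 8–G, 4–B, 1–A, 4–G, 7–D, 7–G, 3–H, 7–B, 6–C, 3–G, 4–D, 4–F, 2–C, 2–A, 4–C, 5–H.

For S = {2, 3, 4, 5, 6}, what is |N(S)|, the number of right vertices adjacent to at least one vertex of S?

The union of neighbours of {2, 3, 4, 5, 6} is {A, B, C, D, E, F, G, H}, which has 8 elements.
Since |N(S)| = 8 ≥ |S| = 5, Hall's condition holds for this subset.

8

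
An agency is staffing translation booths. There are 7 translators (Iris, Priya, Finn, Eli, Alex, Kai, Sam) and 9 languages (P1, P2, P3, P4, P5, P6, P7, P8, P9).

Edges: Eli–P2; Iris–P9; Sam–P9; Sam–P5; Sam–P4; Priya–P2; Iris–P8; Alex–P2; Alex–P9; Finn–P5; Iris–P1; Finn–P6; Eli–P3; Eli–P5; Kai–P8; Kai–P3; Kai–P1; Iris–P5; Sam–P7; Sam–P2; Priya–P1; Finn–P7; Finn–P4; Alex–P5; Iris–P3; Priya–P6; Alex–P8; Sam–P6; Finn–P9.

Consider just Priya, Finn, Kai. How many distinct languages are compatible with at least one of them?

9

The union of neighbours of {Priya, Finn, Kai} is {P1, P2, P3, P4, P5, P6, P7, P8, P9}, which has 9 elements.
Since |N(S)| = 9 ≥ |S| = 3, Hall's condition holds for this subset.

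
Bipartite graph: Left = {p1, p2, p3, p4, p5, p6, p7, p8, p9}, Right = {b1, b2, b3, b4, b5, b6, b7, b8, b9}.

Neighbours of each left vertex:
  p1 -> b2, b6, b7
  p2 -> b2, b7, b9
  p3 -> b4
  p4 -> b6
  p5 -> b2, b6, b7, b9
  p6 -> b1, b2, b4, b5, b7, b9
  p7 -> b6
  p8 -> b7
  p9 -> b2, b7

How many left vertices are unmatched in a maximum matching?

3

A valid assignment of size 6: p1-b2, p2-b9, p3-b4, p4-b6, p5-b7, p6-b1.
The set {p1, p2, p4, p5, p7, p8, p9} has only 4 neighbours ({b2, b6, b7, b9}), so by Hall's theorem at most 6 of the 9 left vertices can be matched.
That matches 6 of the 9, leaving 3 unmatched; no matching can do better.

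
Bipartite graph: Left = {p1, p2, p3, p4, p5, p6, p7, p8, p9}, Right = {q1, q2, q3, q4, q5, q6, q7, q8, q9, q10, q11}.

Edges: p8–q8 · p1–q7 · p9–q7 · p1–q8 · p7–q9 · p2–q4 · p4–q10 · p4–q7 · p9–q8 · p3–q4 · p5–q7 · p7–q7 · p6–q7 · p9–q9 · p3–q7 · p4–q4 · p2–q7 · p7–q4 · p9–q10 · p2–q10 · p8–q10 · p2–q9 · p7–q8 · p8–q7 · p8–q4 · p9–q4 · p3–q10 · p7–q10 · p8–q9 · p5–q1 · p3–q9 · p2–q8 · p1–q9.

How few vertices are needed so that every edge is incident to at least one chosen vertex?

{p5, q4, q7, q8, q9, q10} is a vertex cover of size 6: every edge has an endpoint in this set.
No smaller cover exists because p1–q8, p2–q4, p3–q9, p4–q10, p5–q1, p6–q7 is a matching of size 6, and a cover must include an endpoint of each of these disjoint edges (König's theorem).

6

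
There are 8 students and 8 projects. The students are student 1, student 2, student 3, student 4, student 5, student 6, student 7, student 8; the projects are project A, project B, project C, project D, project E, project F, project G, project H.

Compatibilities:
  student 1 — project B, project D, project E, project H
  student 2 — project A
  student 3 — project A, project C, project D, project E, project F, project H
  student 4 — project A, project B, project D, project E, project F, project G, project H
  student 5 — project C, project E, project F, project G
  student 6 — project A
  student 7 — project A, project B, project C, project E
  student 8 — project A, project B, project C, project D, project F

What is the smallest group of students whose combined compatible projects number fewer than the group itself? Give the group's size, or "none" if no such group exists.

2

Take S = {student 2, student 6}. Its neighbourhood is {project A}, so |N(S)| = 1 < |S| = 2.
No single vertex violates Hall's condition since each has at least one neighbour, so 2 is the minimum.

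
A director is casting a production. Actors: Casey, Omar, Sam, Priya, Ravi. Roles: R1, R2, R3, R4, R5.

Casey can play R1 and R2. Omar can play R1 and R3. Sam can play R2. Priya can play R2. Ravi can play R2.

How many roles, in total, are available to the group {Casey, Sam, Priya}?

2

The union of neighbours of {Casey, Sam, Priya} is {R1, R2}, which has 2 elements.
Since |N(S)| = 2 < |S| = 3, Hall's condition fails for this subset.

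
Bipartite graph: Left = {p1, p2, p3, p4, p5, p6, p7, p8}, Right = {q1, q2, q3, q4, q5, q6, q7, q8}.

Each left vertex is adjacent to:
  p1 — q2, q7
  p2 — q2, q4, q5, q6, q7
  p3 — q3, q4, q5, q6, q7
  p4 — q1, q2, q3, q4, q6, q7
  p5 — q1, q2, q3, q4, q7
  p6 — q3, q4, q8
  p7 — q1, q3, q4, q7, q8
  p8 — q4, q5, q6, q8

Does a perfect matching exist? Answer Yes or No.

For example, pair p1–q2, p2–q5, p3–q3, p4–q6, p5–q1, p6–q4, p7–q7, p8–q8.
Every left vertex is matched, so this is a perfect matching.

Yes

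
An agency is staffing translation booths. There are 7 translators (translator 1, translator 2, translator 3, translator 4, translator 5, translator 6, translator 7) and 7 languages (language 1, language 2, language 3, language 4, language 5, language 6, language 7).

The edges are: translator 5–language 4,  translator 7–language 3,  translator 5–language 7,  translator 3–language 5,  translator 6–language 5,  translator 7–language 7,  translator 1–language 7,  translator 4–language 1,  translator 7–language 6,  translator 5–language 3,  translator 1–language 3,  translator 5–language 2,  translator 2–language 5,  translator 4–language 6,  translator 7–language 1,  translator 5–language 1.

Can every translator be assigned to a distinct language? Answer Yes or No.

The set {translator 2, translator 3, translator 6} has only 1 neighbour ({language 5}), so by Hall's theorem at most 5 of the 7 translators can be matched.
Hence no matching covers every translator.

No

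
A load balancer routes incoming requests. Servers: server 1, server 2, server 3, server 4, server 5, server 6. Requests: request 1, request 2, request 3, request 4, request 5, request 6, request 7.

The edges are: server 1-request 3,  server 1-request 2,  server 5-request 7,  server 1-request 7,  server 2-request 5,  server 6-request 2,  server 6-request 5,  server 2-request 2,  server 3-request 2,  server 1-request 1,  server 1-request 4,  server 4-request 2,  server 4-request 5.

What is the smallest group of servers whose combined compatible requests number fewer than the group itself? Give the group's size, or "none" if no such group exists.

3

Take S = {server 2, server 3, server 4}. Its neighbourhood is {request 2, request 5}, so |N(S)| = 2 < |S| = 3.
Every subset of size less than 3 has at least as many neighbours as members, so 3 is the minimum.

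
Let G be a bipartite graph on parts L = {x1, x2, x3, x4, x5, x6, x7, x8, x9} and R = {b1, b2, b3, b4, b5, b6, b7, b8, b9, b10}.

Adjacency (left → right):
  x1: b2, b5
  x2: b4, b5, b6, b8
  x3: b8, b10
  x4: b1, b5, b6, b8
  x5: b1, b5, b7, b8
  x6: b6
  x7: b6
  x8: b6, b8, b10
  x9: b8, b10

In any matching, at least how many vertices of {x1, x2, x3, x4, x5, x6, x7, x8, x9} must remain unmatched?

2

For example, pair x1–b2, x2–b4, x3–b10, x4–b1, x5–b5, x6–b6, x8–b8.
The set {x3, x6, x7, x8, x9} has only 3 neighbours ({b10, b6, b8}), so by Hall's theorem at most 7 of the 9 left vertices can be matched.
That matches 7 of the 9, leaving 2 unmatched; no matching can do better.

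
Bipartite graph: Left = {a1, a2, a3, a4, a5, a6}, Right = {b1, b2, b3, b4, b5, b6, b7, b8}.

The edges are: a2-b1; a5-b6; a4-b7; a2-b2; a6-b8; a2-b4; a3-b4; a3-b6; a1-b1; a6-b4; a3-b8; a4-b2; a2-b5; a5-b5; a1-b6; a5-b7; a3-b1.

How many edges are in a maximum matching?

6

One maximum matching: a1→b1, a2→b4, a3→b6, a4→b7, a5→b5, a6→b8.
This saturates every left vertex, so 6 is the maximum.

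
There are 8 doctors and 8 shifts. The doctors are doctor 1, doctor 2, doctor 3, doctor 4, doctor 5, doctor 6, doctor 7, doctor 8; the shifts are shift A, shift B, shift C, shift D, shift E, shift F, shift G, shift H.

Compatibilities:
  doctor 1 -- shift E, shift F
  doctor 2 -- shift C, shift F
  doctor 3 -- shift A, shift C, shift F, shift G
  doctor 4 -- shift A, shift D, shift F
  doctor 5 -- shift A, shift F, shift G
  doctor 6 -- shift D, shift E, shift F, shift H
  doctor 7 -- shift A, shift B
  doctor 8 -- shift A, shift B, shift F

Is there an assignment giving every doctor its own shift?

Yes

A valid assignment of size 8: doctor 1-shift E, doctor 2-shift C, doctor 3-shift G, doctor 4-shift D, doctor 5-shift A, doctor 6-shift H, doctor 7-shift B, doctor 8-shift F.
All 8 doctors are covered.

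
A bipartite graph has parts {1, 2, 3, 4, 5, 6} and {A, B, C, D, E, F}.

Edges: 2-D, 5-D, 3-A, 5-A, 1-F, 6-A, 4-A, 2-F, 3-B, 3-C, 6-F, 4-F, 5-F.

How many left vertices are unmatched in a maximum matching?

2

One maximum matching: 1→F, 2→D, 3→B, 4→A.
The set {1, 2, 4, 5, 6} has only 3 neighbours ({A, D, F}), so by Hall's theorem at most 4 of the 6 left vertices can be matched.
That matches 4 of the 6, leaving 2 unmatched; no matching can do better.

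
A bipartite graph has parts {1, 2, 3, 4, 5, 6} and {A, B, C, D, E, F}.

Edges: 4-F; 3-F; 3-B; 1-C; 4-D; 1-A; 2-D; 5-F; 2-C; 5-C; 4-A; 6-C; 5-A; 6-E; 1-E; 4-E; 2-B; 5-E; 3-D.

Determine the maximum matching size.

A valid assignment of size 6: 1→A, 2→B, 3→F, 4→D, 5→C, 6→E.
All 6 left vertices are matched, so no larger matching exists.

6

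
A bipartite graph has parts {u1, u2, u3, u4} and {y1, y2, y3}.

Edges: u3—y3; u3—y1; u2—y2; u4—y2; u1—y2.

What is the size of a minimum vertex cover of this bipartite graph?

2

A maximum matching has 2 edges (e.g. u1–y2, u3–y3).
By König's theorem the minimum vertex cover has the same size. One such cover is {u3, y2}.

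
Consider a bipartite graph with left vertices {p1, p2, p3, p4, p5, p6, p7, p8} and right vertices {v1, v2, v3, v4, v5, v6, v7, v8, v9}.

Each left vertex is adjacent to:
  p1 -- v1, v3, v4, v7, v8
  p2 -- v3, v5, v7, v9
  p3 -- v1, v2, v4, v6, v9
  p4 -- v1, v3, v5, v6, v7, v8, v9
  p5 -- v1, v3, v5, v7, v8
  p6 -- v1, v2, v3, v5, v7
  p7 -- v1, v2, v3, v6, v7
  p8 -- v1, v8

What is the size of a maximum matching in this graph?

For example, pair p1-v4, p2-v7, p3-v6, p4-v8, p5-v3, p6-v5, p7-v2, p8-v1.
This saturates every left vertex, so 8 is the maximum.

8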